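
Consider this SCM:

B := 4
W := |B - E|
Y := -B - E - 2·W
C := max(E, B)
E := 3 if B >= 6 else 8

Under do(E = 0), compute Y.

Under do(E=0), the mechanism E := 3 if B >= 6 else 8 is discarded; E is fixed at 0.
W = |B - E|  [with B=4, E=0]  = 4
Y = -B - E - 2·W  [with B=4, E=0, W=4]  = -12

-12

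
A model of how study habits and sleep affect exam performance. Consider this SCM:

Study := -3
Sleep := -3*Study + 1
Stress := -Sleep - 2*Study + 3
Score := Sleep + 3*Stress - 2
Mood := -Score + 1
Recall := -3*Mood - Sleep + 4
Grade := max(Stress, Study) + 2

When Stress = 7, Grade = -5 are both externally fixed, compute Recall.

Under do(Stress = 7, Grade = -5), each intervened variable's structural equation is replaced by its fixed value.
Sleep = -3*Study + 1  [with Study=-3]  = 10
Score = Sleep + 3*Stress - 2  [with Sleep=10, Stress=7]  = 29
Mood = -Score + 1  [with Score=29]  = -28
Recall = -3*Mood - Sleep + 4  [with Mood=-28, Sleep=10]  = 78

78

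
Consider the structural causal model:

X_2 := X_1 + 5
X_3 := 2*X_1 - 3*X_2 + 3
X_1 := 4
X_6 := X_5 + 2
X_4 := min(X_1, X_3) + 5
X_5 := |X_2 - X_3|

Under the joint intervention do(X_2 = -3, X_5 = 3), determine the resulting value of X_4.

9

The joint intervention fixes X_2 = -3, X_5 = 3, removing each variable's own equation.
X_3 = 2*X_1 - 3*X_2 + 3  [with X_1=4, X_2=-3]  = 20
X_4 = min(X_1, X_3) + 5  [with X_1=4, X_3=20]  = 9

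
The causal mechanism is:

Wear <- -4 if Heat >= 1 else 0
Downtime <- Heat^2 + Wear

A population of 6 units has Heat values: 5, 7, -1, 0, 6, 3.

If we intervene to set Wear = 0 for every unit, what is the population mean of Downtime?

Under do(Wear=0), Wear's equation is replaced by Wear=0 for every unit. Per-unit Downtime: 25, 49, 1, 0, 36, 9. Mean = 20.

20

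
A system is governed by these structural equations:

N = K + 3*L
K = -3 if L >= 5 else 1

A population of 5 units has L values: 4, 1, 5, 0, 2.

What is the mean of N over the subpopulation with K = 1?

Conditioning on K=1 selects the 4 unit(s) with L ∈ {4, 1, 0, 2}. Their N values: 13, 4, 1, 7. Mean = 6.25.

6.25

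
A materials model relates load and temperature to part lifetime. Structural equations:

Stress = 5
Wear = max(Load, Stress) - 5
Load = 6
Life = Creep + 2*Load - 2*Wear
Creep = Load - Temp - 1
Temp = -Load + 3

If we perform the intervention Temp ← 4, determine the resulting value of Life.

The intervention breaks the incoming arrows to Temp: Temp = -Load + 3 no longer applies, and Temp = 4.
Creep = Load - Temp - 1  [with Load=6, Temp=4]  = 1
Wear = max(Load, Stress) - 5  [with Load=6, Stress=5]  = 1
Life = Creep + 2*Load - 2*Wear  [with Creep=1, Load=6, Wear=1]  = 11

11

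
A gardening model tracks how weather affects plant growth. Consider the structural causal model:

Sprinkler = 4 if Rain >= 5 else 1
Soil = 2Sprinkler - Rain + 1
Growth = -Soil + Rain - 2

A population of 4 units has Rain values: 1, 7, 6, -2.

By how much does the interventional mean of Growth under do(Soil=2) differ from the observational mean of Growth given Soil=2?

Every unit gets Soil=2 under the intervention. Growth values become -3, 3, 2, -6; E[Growth|do(Soil=2)] = -1.
E[Growth|Soil=2] averages over only the 2 units with Soil=2 (Rain = 1, 7): Growth = -3, 3, mean 0.
Difference = -1 − 0 = -1.

-1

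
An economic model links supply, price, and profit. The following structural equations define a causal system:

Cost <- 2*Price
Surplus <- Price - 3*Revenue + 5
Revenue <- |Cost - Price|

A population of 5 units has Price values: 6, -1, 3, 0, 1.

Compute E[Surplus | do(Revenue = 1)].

Every unit gets Revenue=1 under the intervention. Surplus values become 8, 1, 5, 2, 3; E[Surplus|do(Revenue=1)] = 3.8.

3.8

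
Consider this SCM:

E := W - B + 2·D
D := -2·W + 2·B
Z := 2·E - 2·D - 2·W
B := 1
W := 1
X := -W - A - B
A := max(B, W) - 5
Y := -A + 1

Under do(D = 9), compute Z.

16

Under do(D=9), the mechanism D := -2·W + 2·B is discarded; D is fixed at 9.
E = W - B + 2·D  [with W=1, B=1, D=9]  = 18
Z = 2·E - 2·D - 2·W  [with E=18, D=9, W=1]  = 16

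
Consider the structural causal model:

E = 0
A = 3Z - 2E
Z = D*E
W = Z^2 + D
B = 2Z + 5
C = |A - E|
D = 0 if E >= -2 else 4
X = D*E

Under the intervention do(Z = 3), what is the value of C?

The intervention breaks the incoming arrows to Z: Z = D*E no longer applies, and Z = 3.
A = 3Z - 2E  [with Z=3, E=0]  = 9
C = |A - E|  [with A=9, E=0]  = 9

9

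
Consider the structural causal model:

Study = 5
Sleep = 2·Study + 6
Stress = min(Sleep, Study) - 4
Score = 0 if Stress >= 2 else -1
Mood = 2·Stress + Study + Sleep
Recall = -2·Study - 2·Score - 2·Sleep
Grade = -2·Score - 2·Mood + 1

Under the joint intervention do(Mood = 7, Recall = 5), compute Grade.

Under do(Mood = 7, Recall = 5), each intervened variable's structural equation is replaced by its fixed value.
Sleep = 2·Study + 6  [with Study=5]  = 16
Stress = min(Sleep, Study) - 4  [with Sleep=16, Study=5]  = 1
Score = 0 if Stress >= 2 else -1  [with Stress=1]  = -1
Grade = -2·Score - 2·Mood + 1  [with Score=-1, Mood=7]  = -11

-11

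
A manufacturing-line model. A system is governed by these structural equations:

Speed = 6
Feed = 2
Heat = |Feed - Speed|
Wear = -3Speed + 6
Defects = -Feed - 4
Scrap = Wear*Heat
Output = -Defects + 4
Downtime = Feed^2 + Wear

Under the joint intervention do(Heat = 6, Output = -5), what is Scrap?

-72

Under do(Heat = 6, Output = -5), each intervened variable's structural equation is replaced by its fixed value.
Wear = -3Speed + 6  [with Speed=6]  = -12
Scrap = Wear*Heat  [with Wear=-12, Heat=6]  = -72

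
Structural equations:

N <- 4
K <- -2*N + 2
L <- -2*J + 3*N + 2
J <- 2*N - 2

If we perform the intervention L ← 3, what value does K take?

The intervention breaks the incoming arrows to L: L <- -2*J + 3*N + 2 no longer applies, and L = 3.
K is not downstream of the intervention, so its value is determined by the original equations.
K = -2*N + 2  [with N=4]  = -6

-6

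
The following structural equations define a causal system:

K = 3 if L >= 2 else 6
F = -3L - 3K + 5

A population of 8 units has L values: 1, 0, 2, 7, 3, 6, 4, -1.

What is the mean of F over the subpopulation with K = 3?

Conditioning on K=3 selects the 5 unit(s) with L ∈ {2, 7, 3, 6, 4}. Their F values: -10, -25, -13, -22, -16. Mean = -17.2.

-17.2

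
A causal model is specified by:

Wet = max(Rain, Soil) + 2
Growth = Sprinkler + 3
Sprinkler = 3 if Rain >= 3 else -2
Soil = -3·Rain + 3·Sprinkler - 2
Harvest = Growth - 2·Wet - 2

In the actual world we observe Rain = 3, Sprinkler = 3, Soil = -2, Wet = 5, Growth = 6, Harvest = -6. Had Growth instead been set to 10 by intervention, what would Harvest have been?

-2

The intervention breaks the incoming arrows to Growth: Growth = Sprinkler + 3 no longer applies, and Growth = 10.
Sprinkler = 3 if Rain >= 3 else -2  [with Rain=3]  = 3
Soil = -3·Rain + 3·Sprinkler - 2  [with Rain=3, Sprinkler=3]  = -2
Wet = max(Rain, Soil) + 2  [with Rain=3, Soil=-2]  = 5
Harvest = Growth - 2·Wet - 2  [with Growth=10, Wet=5]  = -2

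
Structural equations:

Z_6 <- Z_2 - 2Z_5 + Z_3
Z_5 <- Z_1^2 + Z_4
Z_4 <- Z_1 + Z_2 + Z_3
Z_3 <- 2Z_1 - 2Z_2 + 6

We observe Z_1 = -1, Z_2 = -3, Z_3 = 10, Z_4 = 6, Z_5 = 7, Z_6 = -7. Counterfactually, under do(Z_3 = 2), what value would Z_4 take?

The intervention breaks the incoming arrows to Z_3: Z_3 <- 2Z_1 - 2Z_2 + 6 no longer applies, and Z_3 = 2.
Z_4 = Z_1 + Z_2 + Z_3  [with Z_1=-1, Z_2=-3, Z_3=2]  = -2

-2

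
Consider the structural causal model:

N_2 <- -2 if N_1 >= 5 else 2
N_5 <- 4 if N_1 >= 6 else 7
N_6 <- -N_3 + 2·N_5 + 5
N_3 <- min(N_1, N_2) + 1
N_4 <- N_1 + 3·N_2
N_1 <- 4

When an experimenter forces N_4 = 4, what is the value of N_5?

7

Intervening sets N_4 = 4 and removes its equation (N_4 <- N_1 + 3·N_2).
No directed path runs from N_4 to N_5, so N_5 keeps its natural value.
N_5 = 4 if N_1 >= 6 else 7  [with N_1=4]  = 7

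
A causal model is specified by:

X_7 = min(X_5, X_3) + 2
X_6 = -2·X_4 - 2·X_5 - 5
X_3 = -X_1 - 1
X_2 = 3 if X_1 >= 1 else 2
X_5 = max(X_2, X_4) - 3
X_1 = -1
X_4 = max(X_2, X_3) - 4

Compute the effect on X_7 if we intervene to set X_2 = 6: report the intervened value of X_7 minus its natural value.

Under do(X_2=6), the mechanism X_2 = 3 if X_1 >= 1 else 2 is discarded; X_2 is fixed at 6.
X_3 = -X_1 - 1  [with X_1=-1]  = 0
X_4 = max(X_2, X_3) - 4  [with X_2=6, X_3=0]  = 2
X_5 = max(X_2, X_4) - 3  [with X_2=6, X_4=2]  = 3
X_7 = min(X_5, X_3) + 2  [with X_5=3, X_3=0]  = 2
Without intervention: X_2 = 3 if X_1 >= 1 else 2  [with X_1=-1]  = 2; X_3 = -X_1 - 1  [with X_1=-1]  = 0; X_4 = max(X_2, X_3) - 4  [with X_2=2, X_3=0]  = -2; X_5 = max(X_2, X_4) - 3  [with X_2=2, X_4=-2]  = -1; X_7 = min(X_5, X_3) + 2  [with X_5=-1, X_3=0]  = 1.
Change = 2 − 1 = 1.

1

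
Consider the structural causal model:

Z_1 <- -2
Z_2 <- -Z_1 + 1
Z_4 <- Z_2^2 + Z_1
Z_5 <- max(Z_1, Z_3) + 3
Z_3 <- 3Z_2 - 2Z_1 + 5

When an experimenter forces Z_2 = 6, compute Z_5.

do(Z_2=6) replaces the equation Z_2 <- -Z_1 + 1 with the constant Z_2 = 6.
Z_3 = 3Z_2 - 2Z_1 + 5  [with Z_2=6, Z_1=-2]  = 27
Z_5 = max(Z_1, Z_3) + 3  [with Z_1=-2, Z_3=27]  = 30

30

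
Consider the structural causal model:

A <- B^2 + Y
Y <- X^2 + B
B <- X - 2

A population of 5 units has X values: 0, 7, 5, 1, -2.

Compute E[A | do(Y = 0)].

11

The intervention sets Y=0 in all 5 units regardless of X. Recomputing A per unit gives 4, 25, 9, 1, 16; average 11.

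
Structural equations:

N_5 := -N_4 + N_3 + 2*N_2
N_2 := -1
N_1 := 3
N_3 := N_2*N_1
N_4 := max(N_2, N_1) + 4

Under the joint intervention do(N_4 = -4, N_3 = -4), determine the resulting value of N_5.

-2

The joint intervention fixes N_4 = -4, N_3 = -4, removing each variable's own equation.
N_5 = -N_4 + N_3 + 2*N_2  [with N_4=-4, N_3=-4, N_2=-1]  = -2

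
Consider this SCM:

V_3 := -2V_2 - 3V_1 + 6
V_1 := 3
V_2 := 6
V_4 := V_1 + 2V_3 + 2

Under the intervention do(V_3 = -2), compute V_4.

The intervention breaks the incoming arrows to V_3: V_3 := -2V_2 - 3V_1 + 6 no longer applies, and V_3 = -2.
V_4 = V_1 + 2V_3 + 2  [with V_1=3, V_3=-2]  = 1

1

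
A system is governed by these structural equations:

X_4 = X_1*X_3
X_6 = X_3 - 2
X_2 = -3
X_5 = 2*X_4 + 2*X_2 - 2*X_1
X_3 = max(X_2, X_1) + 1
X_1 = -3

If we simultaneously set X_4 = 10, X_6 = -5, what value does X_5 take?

Setting X_4 = 10, X_6 = -5 by intervention discards those variables' equations.
X_5 = 2*X_4 + 2*X_2 - 2*X_1  [with X_4=10, X_2=-3, X_1=-3]  = 20

20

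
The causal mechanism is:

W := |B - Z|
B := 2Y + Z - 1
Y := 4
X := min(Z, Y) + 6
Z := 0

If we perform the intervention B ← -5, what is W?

Intervening sets B = -5 and removes its equation (B := 2Y + Z - 1).
W = |B - Z|  [with B=-5, Z=0]  = 5

5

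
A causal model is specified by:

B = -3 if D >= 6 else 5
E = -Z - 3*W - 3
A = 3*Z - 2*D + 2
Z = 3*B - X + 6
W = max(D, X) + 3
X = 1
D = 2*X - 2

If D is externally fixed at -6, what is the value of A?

Under do(D=-6), the mechanism D = 2*X - 2 is discarded; D is fixed at -6.
B = -3 if D >= 6 else 5  [with D=-6]  = 5
Z = 3*B - X + 6  [with B=5, X=1]  = 20
A = 3*Z - 2*D + 2  [with Z=20, D=-6]  = 74

74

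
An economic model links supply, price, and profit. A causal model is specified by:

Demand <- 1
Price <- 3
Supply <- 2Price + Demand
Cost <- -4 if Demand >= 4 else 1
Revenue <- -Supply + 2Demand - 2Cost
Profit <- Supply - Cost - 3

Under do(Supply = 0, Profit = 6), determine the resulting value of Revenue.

0

The joint intervention fixes Supply = 0, Profit = 6, removing each variable's own equation.
Cost = -4 if Demand >= 4 else 1  [with Demand=1]  = 1
Revenue = -Supply + 2Demand - 2Cost  [with Supply=0, Demand=1, Cost=1]  = 0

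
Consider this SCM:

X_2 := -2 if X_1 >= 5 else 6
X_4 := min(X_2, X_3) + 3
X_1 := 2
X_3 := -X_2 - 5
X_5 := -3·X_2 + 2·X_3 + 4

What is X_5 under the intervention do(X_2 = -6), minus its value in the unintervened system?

60

do(X_2=-6) replaces the equation X_2 := -2 if X_1 >= 5 else 6 with the constant X_2 = -6.
X_3 = -X_2 - 5  [with X_2=-6]  = 1
X_5 = -3·X_2 + 2·X_3 + 4  [with X_2=-6, X_3=1]  = 24
Without intervention: X_2 = -2 if X_1 >= 5 else 6  [with X_1=2]  = 6; X_3 = -X_2 - 5  [with X_2=6]  = -11; X_5 = -3·X_2 + 2·X_3 + 4  [with X_2=6, X_3=-11]  = -36.
Change = 24 − (-36) = 60.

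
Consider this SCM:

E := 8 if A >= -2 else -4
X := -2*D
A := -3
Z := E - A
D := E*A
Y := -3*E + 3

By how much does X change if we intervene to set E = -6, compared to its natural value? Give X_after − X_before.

Under do(E=-6), the mechanism E := 8 if A >= -2 else -4 is discarded; E is fixed at -6.
D = E*A  [with E=-6, A=-3]  = 18
X = -2*D  [with D=18]  = -36
Without intervention: E = 8 if A >= -2 else -4  [with A=-3]  = -4; D = E*A  [with E=-4, A=-3]  = 12; X = -2*D  [with D=12]  = -24.
Change = -36 − (-24) = -12.

-12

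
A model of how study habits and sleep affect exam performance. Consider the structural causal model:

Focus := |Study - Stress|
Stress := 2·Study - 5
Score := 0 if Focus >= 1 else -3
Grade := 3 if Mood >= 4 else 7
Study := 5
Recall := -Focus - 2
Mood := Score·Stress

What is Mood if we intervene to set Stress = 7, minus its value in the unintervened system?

15

do(Stress=7) replaces the equation Stress := 2·Study - 5 with the constant Stress = 7.
Focus = |Study - Stress|  [with Study=5, Stress=7]  = 2
Score = 0 if Focus >= 1 else -3  [with Focus=2]  = 0
Mood = Score·Stress  [with Score=0, Stress=7]  = 0
Without intervention: Stress = 2·Study - 5  [with Study=5]  = 5; Focus = |Study - Stress|  [with Study=5, Stress=5]  = 0; Score = 0 if Focus >= 1 else -3  [with Focus=0]  = -3; Mood = Score·Stress  [with Score=-3, Stress=5]  = -15.
Change = 0 − (-15) = 15.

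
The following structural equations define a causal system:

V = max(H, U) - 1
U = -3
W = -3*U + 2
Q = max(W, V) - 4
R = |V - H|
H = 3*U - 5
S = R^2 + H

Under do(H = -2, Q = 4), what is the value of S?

Setting H = -2, Q = 4 by intervention discards those variables' equations.
V = max(H, U) - 1  [with H=-2, U=-3]  = -3
R = |V - H|  [with V=-3, H=-2]  = 1
S = R^2 + H  [with R=1, H=-2]  = -1

-1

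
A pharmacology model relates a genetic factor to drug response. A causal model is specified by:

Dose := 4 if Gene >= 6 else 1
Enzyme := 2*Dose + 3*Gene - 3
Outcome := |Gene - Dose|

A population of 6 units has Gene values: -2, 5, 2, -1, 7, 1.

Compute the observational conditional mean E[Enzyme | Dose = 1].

2

Conditioning on Dose=1 selects the 5 unit(s) with Gene ∈ {-2, 5, 2, -1, 1}. Their Enzyme values: -7, 14, 5, -4, 2. Mean = 2.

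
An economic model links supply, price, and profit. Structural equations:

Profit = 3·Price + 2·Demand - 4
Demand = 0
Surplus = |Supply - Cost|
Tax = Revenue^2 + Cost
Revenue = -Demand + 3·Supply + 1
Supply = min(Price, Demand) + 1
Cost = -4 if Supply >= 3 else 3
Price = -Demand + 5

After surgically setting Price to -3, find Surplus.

do(Price=-3) replaces the equation Price = -Demand + 5 with the constant Price = -3.
Supply = min(Price, Demand) + 1  [with Price=-3, Demand=0]  = -2
Cost = -4 if Supply >= 3 else 3  [with Supply=-2]  = 3
Surplus = |Supply - Cost|  [with Supply=-2, Cost=3]  = 5

5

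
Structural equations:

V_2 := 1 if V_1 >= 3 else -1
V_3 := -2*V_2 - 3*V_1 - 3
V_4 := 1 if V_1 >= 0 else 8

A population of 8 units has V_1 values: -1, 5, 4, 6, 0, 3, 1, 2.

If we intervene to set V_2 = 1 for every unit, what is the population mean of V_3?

The intervention sets V_2=1 in all 8 units regardless of V_1. Recomputing V_3 per unit gives -2, -20, -17, -23, -5, -14, -8, -11; average -12.5.

-12.5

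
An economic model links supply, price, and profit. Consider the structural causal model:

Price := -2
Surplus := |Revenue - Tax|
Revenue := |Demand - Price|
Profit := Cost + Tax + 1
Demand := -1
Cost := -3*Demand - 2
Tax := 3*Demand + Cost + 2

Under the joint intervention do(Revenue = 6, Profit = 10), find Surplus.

Setting Revenue = 6, Profit = 10 by intervention discards those variables' equations.
Cost = -3*Demand - 2  [with Demand=-1]  = 1
Tax = 3*Demand + Cost + 2  [with Demand=-1, Cost=1]  = 0
Surplus = |Revenue - Tax|  [with Revenue=6, Tax=0]  = 6

6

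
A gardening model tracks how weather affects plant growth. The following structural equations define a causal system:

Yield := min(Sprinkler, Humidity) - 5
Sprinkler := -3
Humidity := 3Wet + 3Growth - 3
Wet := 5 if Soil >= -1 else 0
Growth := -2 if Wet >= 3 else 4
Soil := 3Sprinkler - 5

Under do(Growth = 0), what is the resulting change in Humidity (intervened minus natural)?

Intervening sets Growth = 0 and removes its equation (Growth := -2 if Wet >= 3 else 4).
Soil = 3Sprinkler - 5  [with Sprinkler=-3]  = -14
Wet = 5 if Soil >= -1 else 0  [with Soil=-14]  = 0
Humidity = 3Wet + 3Growth - 3  [with Wet=0, Growth=0]  = -3
Without intervention: Soil = 3Sprinkler - 5  [with Sprinkler=-3]  = -14; Wet = 5 if Soil >= -1 else 0  [with Soil=-14]  = 0; Growth = -2 if Wet >= 3 else 4  [with Wet=0]  = 4; Humidity = 3Wet + 3Growth - 3  [with Wet=0, Growth=4]  = 9.
Change = -3 − 9 = -12.

-12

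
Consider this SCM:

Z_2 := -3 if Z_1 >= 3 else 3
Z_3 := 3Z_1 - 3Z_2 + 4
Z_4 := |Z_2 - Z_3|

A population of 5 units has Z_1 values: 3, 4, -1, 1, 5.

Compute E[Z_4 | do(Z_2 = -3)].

Under do(Z_2=-3), Z_2's equation is replaced by Z_2=-3 for every unit. Per-unit Z_4: 25, 28, 13, 19, 31. Mean = 23.2.

23.2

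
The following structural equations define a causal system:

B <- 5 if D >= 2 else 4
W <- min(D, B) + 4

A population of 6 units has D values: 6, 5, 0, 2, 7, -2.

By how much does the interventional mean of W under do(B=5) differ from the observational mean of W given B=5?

The intervention sets B=5 in all 6 units regardless of D. Recomputing W per unit gives 9, 9, 4, 6, 9, 2; average 6.5.
E[W|B=5] averages over only the 4 units with B=5 (D = 6, 5, 2, 7): W = 9, 9, 6, 9, mean 8.25.
Difference = 6.5 − 8.25 = -1.75.

-1.75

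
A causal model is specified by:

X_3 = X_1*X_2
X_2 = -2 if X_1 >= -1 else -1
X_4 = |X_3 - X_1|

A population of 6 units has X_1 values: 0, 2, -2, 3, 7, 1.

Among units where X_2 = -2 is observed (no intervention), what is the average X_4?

E[X_4|X_2=-2] averages over only the 5 units with X_2=-2 (X_1 = 0, 2, 3, 7, 1): X_4 = 0, 6, 9, 21, 3, mean 7.8.

7.8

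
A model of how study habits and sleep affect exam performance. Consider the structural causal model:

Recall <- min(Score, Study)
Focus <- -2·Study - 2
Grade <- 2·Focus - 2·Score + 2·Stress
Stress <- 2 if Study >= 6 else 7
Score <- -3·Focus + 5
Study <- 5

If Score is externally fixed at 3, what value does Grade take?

-16

Under do(Score=3), the mechanism Score <- -3·Focus + 5 is discarded; Score is fixed at 3.
Stress = 2 if Study >= 6 else 7  [with Study=5]  = 7
Focus = -2·Study - 2  [with Study=5]  = -12
Grade = 2·Focus - 2·Score + 2·Stress  [with Focus=-12, Score=3, Stress=7]  = -16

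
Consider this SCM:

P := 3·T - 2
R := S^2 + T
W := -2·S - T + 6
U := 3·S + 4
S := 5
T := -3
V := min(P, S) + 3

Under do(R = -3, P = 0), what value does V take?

The joint intervention fixes R = -3, P = 0, removing each variable's own equation.
V = min(P, S) + 3  [with P=0, S=5]  = 3

3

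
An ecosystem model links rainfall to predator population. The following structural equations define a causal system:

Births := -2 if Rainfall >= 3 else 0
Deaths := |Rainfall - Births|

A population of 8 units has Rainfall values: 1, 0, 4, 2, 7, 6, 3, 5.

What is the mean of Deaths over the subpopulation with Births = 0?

Observing Births=0 restricts to units where Births's equation naturally yields 0: Rainfall ∈ {1, 0, 2}. In that subpopulation Deaths = 1, 0, 2, mean 1.

1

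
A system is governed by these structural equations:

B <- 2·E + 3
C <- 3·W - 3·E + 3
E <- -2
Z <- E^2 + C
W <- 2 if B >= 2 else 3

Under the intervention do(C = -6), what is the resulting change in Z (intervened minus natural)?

-24

Intervening sets C = -6 and removes its equation (C <- 3·W - 3·E + 3).
Z = E^2 + C  [with E=-2, C=-6]  = -2
Without intervention: B = 2·E + 3  [with E=-2]  = -1; W = 2 if B >= 2 else 3  [with B=-1]  = 3; C = 3·W - 3·E + 3  [with W=3, E=-2]  = 18; Z = E^2 + C  [with E=-2, C=18]  = 22.
Change = -2 − 22 = -24.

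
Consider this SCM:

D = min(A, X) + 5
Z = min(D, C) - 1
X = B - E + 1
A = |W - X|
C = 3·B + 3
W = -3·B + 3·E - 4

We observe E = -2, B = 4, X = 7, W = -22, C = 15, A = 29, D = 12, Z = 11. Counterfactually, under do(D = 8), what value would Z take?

7

do(D=8) replaces the equation D = min(A, X) + 5 with the constant D = 8.
C = 3·B + 3  [with B=4]  = 15
Z = min(D, C) - 1  [with D=8, C=15]  = 7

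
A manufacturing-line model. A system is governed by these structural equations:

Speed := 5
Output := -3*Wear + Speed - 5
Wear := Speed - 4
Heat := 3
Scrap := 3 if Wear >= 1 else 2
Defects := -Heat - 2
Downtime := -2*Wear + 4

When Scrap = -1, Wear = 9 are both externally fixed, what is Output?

-27

The joint intervention fixes Scrap = -1, Wear = 9, removing each variable's own equation.
Output = -3*Wear + Speed - 5  [with Wear=9, Speed=5]  = -27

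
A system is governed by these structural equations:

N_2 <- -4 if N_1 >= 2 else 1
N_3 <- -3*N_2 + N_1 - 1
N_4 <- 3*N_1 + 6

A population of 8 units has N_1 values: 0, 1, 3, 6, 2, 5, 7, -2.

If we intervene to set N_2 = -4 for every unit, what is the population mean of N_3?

The intervention sets N_2=-4 in all 8 units regardless of N_1. Recomputing N_3 per unit gives 11, 12, 14, 17, 13, 16, 18, 9; average 13.75.

13.75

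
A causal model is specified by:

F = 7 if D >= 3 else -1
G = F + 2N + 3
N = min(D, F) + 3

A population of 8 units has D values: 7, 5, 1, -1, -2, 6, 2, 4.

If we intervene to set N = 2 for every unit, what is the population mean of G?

10

The intervention sets N=2 in all 8 units regardless of D. Recomputing G per unit gives 14, 14, 6, 6, 6, 14, 6, 14; average 10.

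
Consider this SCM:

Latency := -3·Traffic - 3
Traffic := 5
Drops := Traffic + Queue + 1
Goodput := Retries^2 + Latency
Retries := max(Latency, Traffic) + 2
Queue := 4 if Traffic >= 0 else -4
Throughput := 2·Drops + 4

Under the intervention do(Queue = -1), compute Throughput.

14

The intervention breaks the incoming arrows to Queue: Queue := 4 if Traffic >= 0 else -4 no longer applies, and Queue = -1.
Drops = Traffic + Queue + 1  [with Traffic=5, Queue=-1]  = 5
Throughput = 2·Drops + 4  [with Drops=5]  = 14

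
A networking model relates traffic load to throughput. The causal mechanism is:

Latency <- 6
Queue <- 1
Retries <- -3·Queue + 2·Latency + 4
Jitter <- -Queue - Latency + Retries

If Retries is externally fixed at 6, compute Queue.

1

Under do(Retries=6), the mechanism Retries <- -3·Queue + 2·Latency + 4 is discarded; Retries is fixed at 6.
Since Queue is not a descendant of the intervened variable, it is unaffected.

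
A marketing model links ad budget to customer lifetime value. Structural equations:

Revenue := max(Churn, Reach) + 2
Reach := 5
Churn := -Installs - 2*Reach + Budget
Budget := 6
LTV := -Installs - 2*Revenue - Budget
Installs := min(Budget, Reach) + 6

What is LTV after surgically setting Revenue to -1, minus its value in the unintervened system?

16

The intervention breaks the incoming arrows to Revenue: Revenue := max(Churn, Reach) + 2 no longer applies, and Revenue = -1.
Installs = min(Budget, Reach) + 6  [with Budget=6, Reach=5]  = 11
LTV = -Installs - 2*Revenue - Budget  [with Installs=11, Revenue=-1, Budget=6]  = -15
Without intervention: Installs = min(Budget, Reach) + 6  [with Budget=6, Reach=5]  = 11; Churn = -Installs - 2*Reach + Budget  [with Installs=11, Reach=5, Budget=6]  = -15; Revenue = max(Churn, Reach) + 2  [with Churn=-15, Reach=5]  = 7; LTV = -Installs - 2*Revenue - Budget  [with Installs=11, Revenue=7, Budget=6]  = -31.
Change = -15 − (-31) = 16.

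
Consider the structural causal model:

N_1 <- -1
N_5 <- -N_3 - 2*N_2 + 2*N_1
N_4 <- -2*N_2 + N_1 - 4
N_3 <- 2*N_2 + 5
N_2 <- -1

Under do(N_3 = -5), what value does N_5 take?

5

do(N_3=-5) replaces the equation N_3 <- 2*N_2 + 5 with the constant N_3 = -5.
N_5 = -N_3 - 2*N_2 + 2*N_1  [with N_3=-5, N_2=-1, N_1=-1]  = 5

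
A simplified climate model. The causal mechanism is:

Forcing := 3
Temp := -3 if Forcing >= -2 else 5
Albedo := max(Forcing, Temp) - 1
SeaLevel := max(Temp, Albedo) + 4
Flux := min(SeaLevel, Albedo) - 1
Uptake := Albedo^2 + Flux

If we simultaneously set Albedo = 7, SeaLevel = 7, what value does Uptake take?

55

Setting Albedo = 7, SeaLevel = 7 by intervention discards those variables' equations.
Flux = min(SeaLevel, Albedo) - 1  [with SeaLevel=7, Albedo=7]  = 6
Uptake = Albedo^2 + Flux  [with Albedo=7, Flux=6]  = 55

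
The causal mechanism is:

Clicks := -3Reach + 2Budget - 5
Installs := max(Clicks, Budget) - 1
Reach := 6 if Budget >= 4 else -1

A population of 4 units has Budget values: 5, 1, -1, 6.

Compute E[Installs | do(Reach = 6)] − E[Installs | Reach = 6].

-2.75

do(Reach=6) breaks Reach's dependence on Budget. With Reach=6 fixed, Installs across the units is 4, 0, -2, 5, mean 1.75.
Observing Reach=6 restricts to units where Reach's equation naturally yields 6: Budget ∈ {5, 6}. In that subpopulation Installs = 4, 5, mean 4.5.
Difference = 1.75 − 4.5 = -2.75.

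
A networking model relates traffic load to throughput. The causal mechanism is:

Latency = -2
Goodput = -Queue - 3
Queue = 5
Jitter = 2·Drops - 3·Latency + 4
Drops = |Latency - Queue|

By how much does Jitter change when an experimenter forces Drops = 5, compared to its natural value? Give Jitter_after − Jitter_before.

The intervention breaks the incoming arrows to Drops: Drops = |Latency - Queue| no longer applies, and Drops = 5.
Jitter = 2·Drops - 3·Latency + 4  [with Drops=5, Latency=-2]  = 20
Without intervention: Drops = |Latency - Queue|  [with Latency=-2, Queue=5]  = 7; Jitter = 2·Drops - 3·Latency + 4  [with Drops=7, Latency=-2]  = 24.
Change = 20 − 24 = -4.

-4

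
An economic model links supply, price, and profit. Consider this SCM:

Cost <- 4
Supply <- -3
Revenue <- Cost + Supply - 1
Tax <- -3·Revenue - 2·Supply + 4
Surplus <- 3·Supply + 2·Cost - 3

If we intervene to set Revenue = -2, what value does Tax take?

16

The intervention breaks the incoming arrows to Revenue: Revenue <- Cost + Supply - 1 no longer applies, and Revenue = -2.
Tax = -3·Revenue - 2·Supply + 4  [with Revenue=-2, Supply=-3]  = 16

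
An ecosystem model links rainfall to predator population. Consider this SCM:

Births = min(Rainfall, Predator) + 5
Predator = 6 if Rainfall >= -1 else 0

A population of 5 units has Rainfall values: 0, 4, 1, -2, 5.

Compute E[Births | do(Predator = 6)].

Every unit gets Predator=6 under the intervention. Births values become 5, 9, 6, 3, 10; E[Births|do(Predator=6)] = 6.6.

6.6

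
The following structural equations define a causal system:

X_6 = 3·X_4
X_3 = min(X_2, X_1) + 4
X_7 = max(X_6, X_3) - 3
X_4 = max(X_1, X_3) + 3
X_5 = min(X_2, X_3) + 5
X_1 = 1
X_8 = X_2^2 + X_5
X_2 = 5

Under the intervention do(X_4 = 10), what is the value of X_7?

27

The intervention breaks the incoming arrows to X_4: X_4 = max(X_1, X_3) + 3 no longer applies, and X_4 = 10.
X_3 = min(X_2, X_1) + 4  [with X_2=5, X_1=1]  = 5
X_6 = 3·X_4  [with X_4=10]  = 30
X_7 = max(X_6, X_3) - 3  [with X_6=30, X_3=5]  = 27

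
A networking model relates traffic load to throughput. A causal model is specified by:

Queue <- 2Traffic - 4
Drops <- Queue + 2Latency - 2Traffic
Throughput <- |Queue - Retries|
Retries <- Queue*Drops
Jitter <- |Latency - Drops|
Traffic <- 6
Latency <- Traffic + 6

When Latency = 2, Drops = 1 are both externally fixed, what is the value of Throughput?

Setting Latency = 2, Drops = 1 by intervention discards those variables' equations.
Queue = 2Traffic - 4  [with Traffic=6]  = 8
Retries = Queue*Drops  [with Queue=8, Drops=1]  = 8
Throughput = |Queue - Retries|  [with Queue=8, Retries=8]  = 0

0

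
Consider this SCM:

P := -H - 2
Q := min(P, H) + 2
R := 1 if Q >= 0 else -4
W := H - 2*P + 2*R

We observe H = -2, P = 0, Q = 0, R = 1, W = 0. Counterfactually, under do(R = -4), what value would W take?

-10

Intervening sets R = -4 and removes its equation (R := 1 if Q >= 0 else -4).
P = -H - 2  [with H=-2]  = 0
W = H - 2*P + 2*R  [with H=-2, P=0, R=-4]  = -10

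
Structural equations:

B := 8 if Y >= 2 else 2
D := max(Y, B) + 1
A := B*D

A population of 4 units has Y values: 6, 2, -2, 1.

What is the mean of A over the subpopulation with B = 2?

6

Observing B=2 restricts to units where B's equation naturally yields 2: Y ∈ {-2, 1}. In that subpopulation A = 6, 6, mean 6.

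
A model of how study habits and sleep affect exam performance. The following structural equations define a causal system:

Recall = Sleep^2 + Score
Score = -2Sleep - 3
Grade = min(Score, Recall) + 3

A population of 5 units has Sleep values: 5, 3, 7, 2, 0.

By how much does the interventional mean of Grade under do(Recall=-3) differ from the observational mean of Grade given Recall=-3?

-4.8

The intervention sets Recall=-3 in all 5 units regardless of Sleep. Recomputing Grade per unit gives -10, -6, -14, -4, 0; average -6.8.
E[Grade|Recall=-3] averages over only the 2 units with Recall=-3 (Sleep = 2, 0): Grade = -4, 0, mean -2.
Difference = -6.8 − (-2) = -4.8.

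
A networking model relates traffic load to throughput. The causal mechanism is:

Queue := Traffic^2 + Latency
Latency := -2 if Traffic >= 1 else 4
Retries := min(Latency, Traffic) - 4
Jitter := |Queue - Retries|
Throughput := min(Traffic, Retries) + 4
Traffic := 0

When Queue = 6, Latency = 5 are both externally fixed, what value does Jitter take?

Setting Queue = 6, Latency = 5 by intervention discards those variables' equations.
Retries = min(Latency, Traffic) - 4  [with Latency=5, Traffic=0]  = -4
Jitter = |Queue - Retries|  [with Queue=6, Retries=-4]  = 10

10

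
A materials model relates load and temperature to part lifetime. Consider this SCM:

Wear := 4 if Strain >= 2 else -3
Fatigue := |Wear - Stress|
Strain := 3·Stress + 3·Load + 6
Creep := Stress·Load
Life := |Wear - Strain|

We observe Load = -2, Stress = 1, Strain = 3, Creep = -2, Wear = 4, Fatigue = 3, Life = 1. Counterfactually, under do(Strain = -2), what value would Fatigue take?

4

The intervention breaks the incoming arrows to Strain: Strain := 3·Stress + 3·Load + 6 no longer applies, and Strain = -2.
Wear = 4 if Strain >= 2 else -3  [with Strain=-2]  = -3
Fatigue = |Wear - Stress|  [with Wear=-3, Stress=1]  = 4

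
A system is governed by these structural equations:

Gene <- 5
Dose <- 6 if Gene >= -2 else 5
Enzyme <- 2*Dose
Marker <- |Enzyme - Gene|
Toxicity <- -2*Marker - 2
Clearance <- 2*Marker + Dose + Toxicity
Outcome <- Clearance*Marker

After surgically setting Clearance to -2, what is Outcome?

Intervening sets Clearance = -2 and removes its equation (Clearance <- 2*Marker + Dose + Toxicity).
Dose = 6 if Gene >= -2 else 5  [with Gene=5]  = 6
Enzyme = 2*Dose  [with Dose=6]  = 12
Marker = |Enzyme - Gene|  [with Enzyme=12, Gene=5]  = 7
Outcome = Clearance*Marker  [with Clearance=-2, Marker=7]  = -14

-14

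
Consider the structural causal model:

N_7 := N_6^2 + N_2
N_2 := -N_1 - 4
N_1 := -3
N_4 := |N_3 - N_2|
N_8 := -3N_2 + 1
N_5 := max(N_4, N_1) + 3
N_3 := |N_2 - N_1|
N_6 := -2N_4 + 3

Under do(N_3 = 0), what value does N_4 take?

The intervention breaks the incoming arrows to N_3: N_3 := |N_2 - N_1| no longer applies, and N_3 = 0.
N_2 = -N_1 - 4  [with N_1=-3]  = -1
N_4 = |N_3 - N_2|  [with N_3=0, N_2=-1]  = 1

1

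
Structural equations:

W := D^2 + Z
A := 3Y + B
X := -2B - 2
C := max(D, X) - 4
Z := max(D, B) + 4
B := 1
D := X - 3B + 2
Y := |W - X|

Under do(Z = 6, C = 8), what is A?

The joint intervention fixes Z = 6, C = 8, removing each variable's own equation.
X = -2B - 2  [with B=1]  = -4
D = X - 3B + 2  [with X=-4, B=1]  = -5
W = D^2 + Z  [with D=-5, Z=6]  = 31
Y = |W - X|  [with W=31, X=-4]  = 35
A = 3Y + B  [with Y=35, B=1]  = 106

106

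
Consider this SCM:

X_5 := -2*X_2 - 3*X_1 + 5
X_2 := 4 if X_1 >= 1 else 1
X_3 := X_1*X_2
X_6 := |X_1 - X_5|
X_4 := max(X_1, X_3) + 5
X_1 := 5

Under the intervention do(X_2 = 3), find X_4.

20

Under do(X_2=3), the mechanism X_2 := 4 if X_1 >= 1 else 1 is discarded; X_2 is fixed at 3.
X_3 = X_1*X_2  [with X_1=5, X_2=3]  = 15
X_4 = max(X_1, X_3) + 5  [with X_1=5, X_3=15]  = 20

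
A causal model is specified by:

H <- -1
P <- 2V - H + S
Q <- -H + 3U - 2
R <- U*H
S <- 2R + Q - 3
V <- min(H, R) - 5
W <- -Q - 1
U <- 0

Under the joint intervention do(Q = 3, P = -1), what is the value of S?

0

Setting Q = 3, P = -1 by intervention discards those variables' equations.
R = U*H  [with U=0, H=-1]  = 0
S = 2R + Q - 3  [with R=0, Q=3]  = 0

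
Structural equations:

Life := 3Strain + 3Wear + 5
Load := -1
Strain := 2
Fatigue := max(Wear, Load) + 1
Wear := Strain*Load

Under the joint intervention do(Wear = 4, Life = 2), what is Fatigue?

The joint intervention fixes Wear = 4, Life = 2, removing each variable's own equation.
Fatigue = max(Wear, Load) + 1  [with Wear=4, Load=-1]  = 5

5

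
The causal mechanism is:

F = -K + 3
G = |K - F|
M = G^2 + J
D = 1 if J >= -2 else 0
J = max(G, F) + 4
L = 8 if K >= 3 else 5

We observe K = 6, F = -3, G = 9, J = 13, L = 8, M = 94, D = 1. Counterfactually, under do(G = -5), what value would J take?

1

The intervention breaks the incoming arrows to G: G = |K - F| no longer applies, and G = -5.
F = -K + 3  [with K=6]  = -3
J = max(G, F) + 4  [with G=-5, F=-3]  = 1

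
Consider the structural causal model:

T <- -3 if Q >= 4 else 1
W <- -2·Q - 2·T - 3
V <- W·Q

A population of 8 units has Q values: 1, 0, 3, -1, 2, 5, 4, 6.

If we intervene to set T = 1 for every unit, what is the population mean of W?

Under do(T=1), T's equation is replaced by T=1 for every unit. Per-unit W: -7, -5, -11, -3, -9, -15, -13, -17. Mean = -10.

-10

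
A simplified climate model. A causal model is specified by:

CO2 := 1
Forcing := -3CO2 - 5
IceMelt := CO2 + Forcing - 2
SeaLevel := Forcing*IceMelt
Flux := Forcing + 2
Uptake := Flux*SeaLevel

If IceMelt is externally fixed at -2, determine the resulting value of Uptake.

-96

The intervention breaks the incoming arrows to IceMelt: IceMelt := CO2 + Forcing - 2 no longer applies, and IceMelt = -2.
Forcing = -3CO2 - 5  [with CO2=1]  = -8
SeaLevel = Forcing*IceMelt  [with Forcing=-8, IceMelt=-2]  = 16
Flux = Forcing + 2  [with Forcing=-8]  = -6
Uptake = Flux*SeaLevel  [with Flux=-6, SeaLevel=16]  = -96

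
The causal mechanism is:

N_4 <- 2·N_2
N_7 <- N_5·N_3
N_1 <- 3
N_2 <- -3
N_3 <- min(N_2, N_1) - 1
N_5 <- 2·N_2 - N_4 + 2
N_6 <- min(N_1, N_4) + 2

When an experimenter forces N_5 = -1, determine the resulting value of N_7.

4

Under do(N_5=-1), the mechanism N_5 <- 2·N_2 - N_4 + 2 is discarded; N_5 is fixed at -1.
N_3 = min(N_2, N_1) - 1  [with N_2=-3, N_1=3]  = -4
N_7 = N_5·N_3  [with N_5=-1, N_3=-4]  = 4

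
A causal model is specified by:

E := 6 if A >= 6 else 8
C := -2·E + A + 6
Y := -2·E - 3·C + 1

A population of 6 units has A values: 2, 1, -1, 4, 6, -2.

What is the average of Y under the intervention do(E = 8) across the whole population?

Every unit gets E=8 under the intervention. Y values become 9, 12, 18, 3, -3, 21; E[Y|do(E=8)] = 10.

10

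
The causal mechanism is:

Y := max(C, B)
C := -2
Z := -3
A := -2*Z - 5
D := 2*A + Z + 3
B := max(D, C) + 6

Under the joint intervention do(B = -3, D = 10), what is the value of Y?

-2

Setting B = -3, D = 10 by intervention discards those variables' equations.
Y = max(C, B)  [with C=-2, B=-3]  = -2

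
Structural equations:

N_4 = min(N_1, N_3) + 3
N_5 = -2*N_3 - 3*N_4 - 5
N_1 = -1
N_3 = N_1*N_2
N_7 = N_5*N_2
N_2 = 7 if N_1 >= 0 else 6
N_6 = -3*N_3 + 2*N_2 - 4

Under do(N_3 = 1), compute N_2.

6

Under do(N_3=1), the mechanism N_3 = N_1*N_2 is discarded; N_3 is fixed at 1.
Since N_2 is not a descendant of the intervened variable, it is unaffected.
N_2 = 7 if N_1 >= 0 else 6  [with N_1=-1]  = 6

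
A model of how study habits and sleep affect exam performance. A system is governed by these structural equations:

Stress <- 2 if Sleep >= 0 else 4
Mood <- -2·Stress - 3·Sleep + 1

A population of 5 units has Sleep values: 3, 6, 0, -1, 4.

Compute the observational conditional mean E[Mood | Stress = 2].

Observing Stress=2 restricts to units where Stress's equation naturally yields 2: Sleep ∈ {3, 6, 0, 4}. In that subpopulation Mood = -12, -21, -3, -15, mean -12.75.

-12.75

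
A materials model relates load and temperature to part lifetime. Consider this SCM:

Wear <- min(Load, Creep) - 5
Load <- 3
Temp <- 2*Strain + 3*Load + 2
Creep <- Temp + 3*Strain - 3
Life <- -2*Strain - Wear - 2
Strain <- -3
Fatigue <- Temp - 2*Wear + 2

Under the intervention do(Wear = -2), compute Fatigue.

11

The intervention breaks the incoming arrows to Wear: Wear <- min(Load, Creep) - 5 no longer applies, and Wear = -2.
Temp = 2*Strain + 3*Load + 2  [with Strain=-3, Load=3]  = 5
Fatigue = Temp - 2*Wear + 2  [with Temp=5, Wear=-2]  = 11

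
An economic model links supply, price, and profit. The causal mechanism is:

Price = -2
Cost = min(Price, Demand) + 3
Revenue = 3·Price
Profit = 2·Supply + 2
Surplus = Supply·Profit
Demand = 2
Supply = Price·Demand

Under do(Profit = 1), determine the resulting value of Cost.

do(Profit=1) replaces the equation Profit = 2·Supply + 2 with the constant Profit = 1.
No directed path runs from Profit to Cost, so Cost keeps its natural value.
Cost = min(Price, Demand) + 3  [with Price=-2, Demand=2]  = 1

1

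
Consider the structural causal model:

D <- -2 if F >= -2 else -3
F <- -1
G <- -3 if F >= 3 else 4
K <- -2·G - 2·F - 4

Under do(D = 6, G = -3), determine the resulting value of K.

4

Setting D = 6, G = -3 by intervention discards those variables' equations.
K = -2·G - 2·F - 4  [with G=-3, F=-1]  = 4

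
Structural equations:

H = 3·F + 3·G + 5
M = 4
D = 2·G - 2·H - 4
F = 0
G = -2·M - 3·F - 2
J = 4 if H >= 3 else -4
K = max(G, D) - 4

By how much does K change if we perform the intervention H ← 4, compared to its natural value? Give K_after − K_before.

-36

Under do(H=4), the mechanism H = 3·F + 3·G + 5 is discarded; H is fixed at 4.
G = -2·M - 3·F - 2  [with M=4, F=0]  = -10
D = 2·G - 2·H - 4  [with G=-10, H=4]  = -32
K = max(G, D) - 4  [with G=-10, D=-32]  = -14
Without intervention: G = -2·M - 3·F - 2  [with M=4, F=0]  = -10; H = 3·F + 3·G + 5  [with F=0, G=-10]  = -25; D = 2·G - 2·H - 4  [with G=-10, H=-25]  = 26; K = max(G, D) - 4  [with G=-10, D=26]  = 22.
Change = -14 − 22 = -36.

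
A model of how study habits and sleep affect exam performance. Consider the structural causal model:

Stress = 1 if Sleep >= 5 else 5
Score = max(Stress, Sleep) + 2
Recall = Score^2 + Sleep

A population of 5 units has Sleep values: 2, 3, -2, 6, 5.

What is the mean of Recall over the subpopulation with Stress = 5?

E[Recall|Stress=5] averages over only the 3 units with Stress=5 (Sleep = 2, 3, -2): Recall = 51, 52, 47, mean 50.

50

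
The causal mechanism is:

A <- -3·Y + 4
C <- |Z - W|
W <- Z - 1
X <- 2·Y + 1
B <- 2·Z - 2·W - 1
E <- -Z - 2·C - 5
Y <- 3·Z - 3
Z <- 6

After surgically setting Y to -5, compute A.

Under do(Y=-5), the mechanism Y <- 3·Z - 3 is discarded; Y is fixed at -5.
A = -3·Y + 4  [with Y=-5]  = 19

19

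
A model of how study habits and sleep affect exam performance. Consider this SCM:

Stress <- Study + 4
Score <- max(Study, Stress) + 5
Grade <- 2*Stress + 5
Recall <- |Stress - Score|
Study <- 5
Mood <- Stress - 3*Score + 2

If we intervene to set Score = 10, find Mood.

-19

The intervention breaks the incoming arrows to Score: Score <- max(Study, Stress) + 5 no longer applies, and Score = 10.
Stress = Study + 4  [with Study=5]  = 9
Mood = Stress - 3*Score + 2  [with Stress=9, Score=10]  = -19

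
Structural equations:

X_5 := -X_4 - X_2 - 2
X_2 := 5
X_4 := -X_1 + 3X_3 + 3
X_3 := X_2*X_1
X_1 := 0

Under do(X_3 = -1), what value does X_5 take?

-7

do(X_3=-1) replaces the equation X_3 := X_2*X_1 with the constant X_3 = -1.
X_4 = -X_1 + 3X_3 + 3  [with X_1=0, X_3=-1]  = 0
X_5 = -X_4 - X_2 - 2  [with X_4=0, X_2=5]  = -7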